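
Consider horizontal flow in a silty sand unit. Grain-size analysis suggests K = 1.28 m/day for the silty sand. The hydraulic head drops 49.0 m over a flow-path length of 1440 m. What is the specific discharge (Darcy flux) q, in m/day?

Hydraulic gradient i = Δh / L = 49.0 / 1440 = 0.03403.
Specific discharge q = K · i = 1.280 × 0.03403 = 0.04356 m/day.

0.0436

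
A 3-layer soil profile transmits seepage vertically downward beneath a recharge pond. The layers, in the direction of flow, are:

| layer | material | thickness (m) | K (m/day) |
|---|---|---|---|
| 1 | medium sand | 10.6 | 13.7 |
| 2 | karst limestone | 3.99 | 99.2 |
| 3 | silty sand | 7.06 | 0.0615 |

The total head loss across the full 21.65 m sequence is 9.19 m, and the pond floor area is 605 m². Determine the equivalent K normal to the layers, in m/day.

Flow is perpendicular to layering, so the layers act in series and the equivalent K is the thickness-weighted harmonic mean.
Total thickness L = 10.6 + 3.99 + 7.06 = 21.65 m.
Σ(b_i/K_i) = 10.6/13.7 + 3.99/99.2 + 7.06/0.0615 = 115.6 d.
K_eq = L / Σ(b_i/K_i) = 21.65 / 115.6 = 0.1873 m/day.

0.187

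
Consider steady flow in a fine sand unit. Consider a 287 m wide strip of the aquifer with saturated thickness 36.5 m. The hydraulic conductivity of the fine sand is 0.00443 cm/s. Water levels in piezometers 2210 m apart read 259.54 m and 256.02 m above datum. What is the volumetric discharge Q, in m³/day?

Convert K: 0.00443 cm/s × 864 = 3.828 m/day.
Cross-sectional area A = 287 × 36.5 = 10476 m².
Hydraulic gradient i = (259.54 − 256.02) / 2210 = 3.52 / 2210 = 0.001593.
Darcy's law: Q = K · A · i = 3.828 × 10476 × 0.001593 = 63.86 m³/day.

63.9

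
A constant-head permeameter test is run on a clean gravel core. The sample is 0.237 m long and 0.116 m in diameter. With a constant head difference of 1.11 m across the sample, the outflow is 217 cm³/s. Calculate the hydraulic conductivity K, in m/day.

Cross-sectional area A = π·(d/2)² = π × (0.116/2)² = 0.01057 m².
Convert discharge: 217 cm³/s = 0.0002170 m³/s.
Darcy's law rearranged: K = Q·L / (A·Δh) = 0.0002170 × 0.237 / (0.01057 × 1.11) = 0.004384 m/s = 378.8 m/day.

379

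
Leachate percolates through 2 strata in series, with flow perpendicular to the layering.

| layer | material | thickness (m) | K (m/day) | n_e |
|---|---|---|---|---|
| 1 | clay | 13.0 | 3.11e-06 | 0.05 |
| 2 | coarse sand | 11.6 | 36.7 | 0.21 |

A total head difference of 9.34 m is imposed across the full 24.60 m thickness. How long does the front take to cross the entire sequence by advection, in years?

With flow normal to the layers, continuity requires the same specific discharge q through every layer.
Σ(b_i/K_i) = 13.0/3.11e-06 + 11.6/36.7 = 4.180e+06 d.
q = Δh / Σ(b_i/K_i) = 9.34 / 4.180e+06 = 2.234e-06 m/day.
In each layer the seepage velocity is v_i = q/n_i, so the layer transit time is t_i = b_i·n_i / q:
  layer 1 (clay): t_1 = 13.0 × 0.05 / 2.234e-06 = 2.909e+05 d
  layer 2 (coarse sand): t_2 = 11.6 × 0.21 / 2.234e-06 = 1.090e+06 d
Total t = Σ t_i = 1.381e+06 days = 3781 years.

3780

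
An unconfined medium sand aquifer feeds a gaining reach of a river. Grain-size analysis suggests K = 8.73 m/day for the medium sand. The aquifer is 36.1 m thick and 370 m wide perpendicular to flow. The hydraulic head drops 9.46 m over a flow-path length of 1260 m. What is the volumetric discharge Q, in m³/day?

875

Cross-sectional area A = 370 × 36.1 = 13357 m².
Hydraulic gradient i = Δh / L = 9.46 / 1260 = 0.007508.
Darcy's law: Q = K · A · i = 8.730 × 13357 × 0.007508 = 875.5 m³/day.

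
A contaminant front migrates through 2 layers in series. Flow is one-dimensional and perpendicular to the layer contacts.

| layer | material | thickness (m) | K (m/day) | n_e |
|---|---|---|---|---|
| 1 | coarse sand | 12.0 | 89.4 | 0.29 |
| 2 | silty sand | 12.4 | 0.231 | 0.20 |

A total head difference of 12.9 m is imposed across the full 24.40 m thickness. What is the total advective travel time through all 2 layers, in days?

24.9

With flow normal to the layers, continuity requires the same specific discharge q through every layer.
Σ(b_i/K_i) = 12.0/89.4 + 12.4/0.231 = 53.81 d.
q = Δh / Σ(b_i/K_i) = 12.9 / 53.81 = 0.2397 m/day.
In each layer the seepage velocity is v_i = q/n_i, so the layer transit time is t_i = b_i·n_i / q:
  layer 1 (coarse sand): t_1 = 12.0 × 0.29 / 0.2397 = 14.52 d
  layer 2 (silty sand): t_2 = 12.4 × 0.20 / 0.2397 = 10.35 d
Total t = Σ t_i = 24.86 days.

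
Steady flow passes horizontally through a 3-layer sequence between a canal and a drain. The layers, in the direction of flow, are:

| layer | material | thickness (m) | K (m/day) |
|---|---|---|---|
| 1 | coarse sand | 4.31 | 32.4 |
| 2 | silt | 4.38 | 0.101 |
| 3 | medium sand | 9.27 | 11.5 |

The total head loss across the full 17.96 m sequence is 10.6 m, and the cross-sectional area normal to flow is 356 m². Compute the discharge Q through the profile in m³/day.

Flow is perpendicular to layering, so the layers act in series and the equivalent K is the thickness-weighted harmonic mean.
Total thickness L = 4.31 + 4.38 + 9.27 = 17.96 m.
Σ(b_i/K_i) = 4.31/32.4 + 4.38/0.101 + 9.27/11.5 = 44.31 d.
K_eq = L / Σ(b_i/K_i) = 17.96 / 44.31 = 0.4054 m/day.
Q = K_eq · A · (Δh/L) = 0.4054 × 356 × (10.6/17.96) = 85.17 m³/day.

85.2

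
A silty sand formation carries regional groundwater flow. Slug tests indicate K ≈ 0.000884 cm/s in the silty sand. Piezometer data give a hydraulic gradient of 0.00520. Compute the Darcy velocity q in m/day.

0.00397

Convert K: 0.000884 cm/s × 864 = 0.7638 m/day.
Hydraulic gradient i = 0.00520.
Specific discharge q = K · i = 0.7638 × 0.005200 = 0.003972 m/day.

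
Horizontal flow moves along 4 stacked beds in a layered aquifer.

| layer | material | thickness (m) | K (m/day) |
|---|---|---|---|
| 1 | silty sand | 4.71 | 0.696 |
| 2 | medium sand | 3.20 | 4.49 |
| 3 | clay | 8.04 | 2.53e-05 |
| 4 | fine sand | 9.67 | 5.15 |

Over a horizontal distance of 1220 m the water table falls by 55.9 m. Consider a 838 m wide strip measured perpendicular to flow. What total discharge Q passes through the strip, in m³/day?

Flow is parallel to layering, so each bed carries its own Darcy discharge and the transmissivities add.
Σ(K_i·b_i) = 0.696×4.71 + 4.49×3.20 + 2.53e-05×8.04 + 5.15×9.67 = 67.45 m²/day.
Hydraulic gradient i = Δh / L = 55.9 / 1220 = 0.04582.
Q = Σ(K_i·b_i) · W · i = 67.45 × 838 × 0.04582 = 2590 m³/day.

2590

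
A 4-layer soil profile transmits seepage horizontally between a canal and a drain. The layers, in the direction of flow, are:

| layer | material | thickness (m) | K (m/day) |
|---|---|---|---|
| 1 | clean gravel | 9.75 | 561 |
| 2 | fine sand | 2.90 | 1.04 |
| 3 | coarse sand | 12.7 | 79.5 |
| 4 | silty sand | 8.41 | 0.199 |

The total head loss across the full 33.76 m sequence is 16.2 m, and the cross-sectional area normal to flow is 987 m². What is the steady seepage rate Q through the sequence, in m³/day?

Flow is perpendicular to layering, so the layers act in series and the equivalent K is the thickness-weighted harmonic mean.
Total thickness L = 9.75 + 2.90 + 12.7 + 8.41 = 33.76 m.
Σ(b_i/K_i) = 9.75/561 + 2.90/1.04 + 12.7/79.5 + 8.41/0.199 = 45.23 d.
K_eq = L / Σ(b_i/K_i) = 33.76 / 45.23 = 0.7465 m/day.
Q = K_eq · A · (Δh/L) = 0.7465 × 987 × (16.2/33.76) = 353.5 m³/day.

354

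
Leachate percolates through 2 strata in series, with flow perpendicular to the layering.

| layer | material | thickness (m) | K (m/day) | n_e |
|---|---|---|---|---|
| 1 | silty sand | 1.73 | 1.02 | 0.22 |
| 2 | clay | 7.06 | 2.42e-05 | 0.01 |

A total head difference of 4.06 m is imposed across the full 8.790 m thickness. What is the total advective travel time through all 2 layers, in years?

88.8

With flow normal to the layers, continuity requires the same specific discharge q through every layer.
Σ(b_i/K_i) = 1.73/1.02 + 7.06/2.42e-05 = 2.917e+05 d.
q = Δh / Σ(b_i/K_i) = 4.06 / 2.917e+05 = 1.392e-05 m/day.
In each layer the seepage velocity is v_i = q/n_i, so the layer transit time is t_i = b_i·n_i / q:
  layer 1 (silty sand): t_1 = 1.73 × 0.22 / 1.392e-05 = 27349 d
  layer 2 (clay): t_2 = 7.06 × 0.01 / 1.392e-05 = 5073 d
Total t = Σ t_i = 32422 days = 88.77 years.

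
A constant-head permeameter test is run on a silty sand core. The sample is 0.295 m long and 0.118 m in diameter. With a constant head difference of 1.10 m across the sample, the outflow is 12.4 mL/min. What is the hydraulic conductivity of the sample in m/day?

Cross-sectional area A = π·(d/2)² = π × (0.118/2)² = 0.01094 m².
Convert discharge: 12.4 mL/min = 2.067e-07 m³/s.
Darcy's law rearranged: K = Q·L / (A·Δh) = 2.067e-07 × 0.295 / (0.01094 × 1.10) = 5.068e-06 m/s = 0.4379 m/day.

0.438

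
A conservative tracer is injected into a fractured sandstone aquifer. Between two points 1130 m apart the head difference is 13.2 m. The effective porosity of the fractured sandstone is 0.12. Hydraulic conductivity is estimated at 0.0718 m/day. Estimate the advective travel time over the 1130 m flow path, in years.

443

Hydraulic gradient i = Δh / L = 13.2 / 1130 = 0.01168.
Darcy flux q = K · i = 0.07180 × 0.01168 = 0.0008387 m/day.
Seepage velocity v = q / n_e = 0.0008387 / 0.12 = 0.006989 m/day.
Travel time t = L / v = 1130 / 0.006989 = 1.617e+05 days = 442.6 years.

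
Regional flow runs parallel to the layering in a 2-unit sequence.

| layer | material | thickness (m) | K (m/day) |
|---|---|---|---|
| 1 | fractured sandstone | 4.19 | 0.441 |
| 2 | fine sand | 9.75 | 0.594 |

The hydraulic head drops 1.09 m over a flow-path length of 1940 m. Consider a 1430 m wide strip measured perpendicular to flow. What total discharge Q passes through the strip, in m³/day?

6.14

Flow is parallel to layering, so each bed carries its own Darcy discharge and the transmissivities add.
Σ(K_i·b_i) = 0.441×4.19 + 0.594×9.75 = 7.639 m²/day.
Hydraulic gradient i = Δh / L = 1.09 / 1940 = 0.0005619.
Q = Σ(K_i·b_i) · W · i = 7.639 × 1430 × 0.0005619 = 6.138 m³/day.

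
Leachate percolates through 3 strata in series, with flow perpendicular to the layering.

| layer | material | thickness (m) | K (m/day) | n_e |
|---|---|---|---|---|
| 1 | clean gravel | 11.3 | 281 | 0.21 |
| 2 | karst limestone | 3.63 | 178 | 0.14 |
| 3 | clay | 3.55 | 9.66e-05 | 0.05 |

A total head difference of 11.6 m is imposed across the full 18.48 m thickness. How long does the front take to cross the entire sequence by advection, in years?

26.5

With flow normal to the layers, continuity requires the same specific discharge q through every layer.
Σ(b_i/K_i) = 11.3/281 + 3.63/178 + 3.55/9.66e-05 = 36750 d.
q = Δh / Σ(b_i/K_i) = 11.6 / 36750 = 0.0003157 m/day.
In each layer the seepage velocity is v_i = q/n_i, so the layer transit time is t_i = b_i·n_i / q:
  layer 1 (clean gravel): t_1 = 11.3 × 0.21 / 0.0003157 = 7518 d
  layer 2 (karst limestone): t_2 = 3.63 × 0.14 / 0.0003157 = 1610 d
  layer 3 (clay): t_3 = 3.55 × 0.05 / 0.0003157 = 562.3 d
Total t = Σ t_i = 9690 days = 26.53 years.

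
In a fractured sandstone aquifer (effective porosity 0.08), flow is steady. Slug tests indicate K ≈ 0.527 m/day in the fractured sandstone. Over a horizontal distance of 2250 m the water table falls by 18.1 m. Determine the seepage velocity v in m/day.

0.0530

Hydraulic gradient i = Δh / L = 18.1 / 2250 = 0.008044.
Darcy flux q = K · i = 0.5270 × 0.008044 = 0.004239 m/day.
Seepage velocity v = q / n_e = 0.004239 / 0.08 = 0.05299 m/day.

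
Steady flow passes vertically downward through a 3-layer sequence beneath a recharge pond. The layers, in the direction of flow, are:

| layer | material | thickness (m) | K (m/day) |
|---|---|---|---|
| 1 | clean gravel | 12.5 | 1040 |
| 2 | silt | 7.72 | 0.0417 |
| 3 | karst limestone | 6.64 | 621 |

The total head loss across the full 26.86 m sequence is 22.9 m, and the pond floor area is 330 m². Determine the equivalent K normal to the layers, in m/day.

Flow is perpendicular to layering, so the layers act in series and the equivalent K is the thickness-weighted harmonic mean.
Total thickness L = 12.5 + 7.72 + 6.64 = 26.86 m.
Σ(b_i/K_i) = 12.5/1040 + 7.72/0.0417 + 6.64/621 = 185.2 d.
K_eq = L / Σ(b_i/K_i) = 26.86 / 185.2 = 0.1451 m/day.

0.145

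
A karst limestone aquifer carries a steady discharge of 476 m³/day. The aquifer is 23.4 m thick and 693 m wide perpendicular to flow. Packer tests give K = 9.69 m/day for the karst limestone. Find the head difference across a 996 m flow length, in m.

3.02

Cross-sectional area A = 693 × 23.4 = 16216 m².
From Q = K·A·i, i = Q / (K·A) = 476 / (9.690 × 16216) = 0.003029.
Head loss Δh = i · L = 0.003029 × 996 = 3.017 m.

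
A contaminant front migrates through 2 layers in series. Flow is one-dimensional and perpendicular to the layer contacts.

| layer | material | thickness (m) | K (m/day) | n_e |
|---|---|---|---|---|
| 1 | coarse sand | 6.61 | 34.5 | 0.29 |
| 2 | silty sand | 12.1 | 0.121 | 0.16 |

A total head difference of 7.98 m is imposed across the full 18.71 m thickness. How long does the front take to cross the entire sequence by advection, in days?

48.4

With flow normal to the layers, continuity requires the same specific discharge q through every layer.
Σ(b_i/K_i) = 6.61/34.5 + 12.1/0.121 = 100.2 d.
q = Δh / Σ(b_i/K_i) = 7.98 / 100.2 = 0.07965 m/day.
In each layer the seepage velocity is v_i = q/n_i, so the layer transit time is t_i = b_i·n_i / q:
  layer 1 (coarse sand): t_1 = 6.61 × 0.29 / 0.07965 = 24.07 d
  layer 2 (silty sand): t_2 = 12.1 × 0.16 / 0.07965 = 24.31 d
Total t = Σ t_i = 48.37 days.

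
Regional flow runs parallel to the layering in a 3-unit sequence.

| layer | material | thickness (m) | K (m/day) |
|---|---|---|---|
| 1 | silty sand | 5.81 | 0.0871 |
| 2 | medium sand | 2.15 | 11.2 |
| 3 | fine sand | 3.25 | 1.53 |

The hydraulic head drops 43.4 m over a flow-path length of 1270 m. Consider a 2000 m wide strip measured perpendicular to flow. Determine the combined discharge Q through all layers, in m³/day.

2020

Flow is parallel to layering, so each bed carries its own Darcy discharge and the transmissivities add.
Σ(K_i·b_i) = 0.0871×5.81 + 11.2×2.15 + 1.53×3.25 = 29.56 m²/day.
Hydraulic gradient i = Δh / L = 43.4 / 1270 = 0.03417.
Q = Σ(K_i·b_i) · W · i = 29.56 × 2000 × 0.03417 = 2020 m³/day.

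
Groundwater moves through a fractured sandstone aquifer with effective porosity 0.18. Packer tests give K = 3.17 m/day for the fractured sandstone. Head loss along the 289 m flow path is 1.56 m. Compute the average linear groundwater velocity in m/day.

0.0951

Hydraulic gradient i = Δh / L = 1.56 / 289 = 0.005398.
Darcy flux q = K · i = 3.170 × 0.005398 = 0.01711 m/day.
Seepage velocity v = q / n_e = 0.01711 / 0.18 = 0.09506 m/day.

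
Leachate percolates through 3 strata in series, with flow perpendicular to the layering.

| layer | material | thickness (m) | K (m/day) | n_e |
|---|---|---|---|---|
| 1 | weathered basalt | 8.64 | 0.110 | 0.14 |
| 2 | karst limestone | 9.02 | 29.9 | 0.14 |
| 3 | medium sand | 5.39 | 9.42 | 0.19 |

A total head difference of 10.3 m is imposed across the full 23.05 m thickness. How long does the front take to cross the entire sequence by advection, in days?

With flow normal to the layers, continuity requires the same specific discharge q through every layer.
Σ(b_i/K_i) = 8.64/0.110 + 9.02/29.9 + 5.39/9.42 = 79.42 d.
q = Δh / Σ(b_i/K_i) = 10.3 / 79.42 = 0.1297 m/day.
In each layer the seepage velocity is v_i = q/n_i, so the layer transit time is t_i = b_i·n_i / q:
  layer 1 (weathered basalt): t_1 = 8.64 × 0.14 / 0.1297 = 9.327 d
  layer 2 (karst limestone): t_2 = 9.02 × 0.14 / 0.1297 = 9.737 d
  layer 3 (medium sand): t_3 = 5.39 × 0.19 / 0.1297 = 7.896 d
Total t = Σ t_i = 26.96 days.

27.0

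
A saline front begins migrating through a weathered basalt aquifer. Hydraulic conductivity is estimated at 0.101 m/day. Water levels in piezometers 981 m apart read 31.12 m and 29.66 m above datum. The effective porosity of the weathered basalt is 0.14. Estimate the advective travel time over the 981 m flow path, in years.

2500

Hydraulic gradient i = (31.12 − 29.66) / 981 = 1.46 / 981 = 0.001488.
Darcy flux q = K · i = 0.1010 × 0.001488 = 0.0001503 m/day.
Seepage velocity v = q / n_e = 0.0001503 / 0.14 = 0.001074 m/day.
Travel time t = L / v = 981 / 0.001074 = 9.137e+05 days = 2502 years.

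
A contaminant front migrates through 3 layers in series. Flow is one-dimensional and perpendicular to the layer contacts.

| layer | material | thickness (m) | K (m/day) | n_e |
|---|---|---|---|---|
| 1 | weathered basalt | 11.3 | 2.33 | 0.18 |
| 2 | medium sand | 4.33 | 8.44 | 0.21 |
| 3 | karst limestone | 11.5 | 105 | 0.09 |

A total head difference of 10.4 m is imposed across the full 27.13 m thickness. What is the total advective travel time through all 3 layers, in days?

With flow normal to the layers, continuity requires the same specific discharge q through every layer.
Σ(b_i/K_i) = 11.3/2.33 + 4.33/8.44 + 11.5/105 = 5.472 d.
q = Δh / Σ(b_i/K_i) = 10.4 / 5.472 = 1.900 m/day.
In each layer the seepage velocity is v_i = q/n_i, so the layer transit time is t_i = b_i·n_i / q:
  layer 1 (weathered basalt): t_1 = 11.3 × 0.18 / 1.900 = 1.070 d
  layer 2 (medium sand): t_2 = 4.33 × 0.21 / 1.900 = 0.4785 d
  layer 3 (karst limestone): t_3 = 11.5 × 0.09 / 1.900 = 0.5446 d
Total t = Σ t_i = 2.093 days.

2.09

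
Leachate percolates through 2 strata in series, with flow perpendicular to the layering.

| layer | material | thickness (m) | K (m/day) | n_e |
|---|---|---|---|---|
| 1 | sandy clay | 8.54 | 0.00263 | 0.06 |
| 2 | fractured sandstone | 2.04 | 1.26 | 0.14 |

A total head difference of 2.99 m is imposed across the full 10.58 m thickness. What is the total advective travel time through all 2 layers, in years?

With flow normal to the layers, continuity requires the same specific discharge q through every layer.
Σ(b_i/K_i) = 8.54/0.00263 + 2.04/1.26 = 3249 d.
q = Δh / Σ(b_i/K_i) = 2.99 / 3249 = 0.0009203 m/day.
In each layer the seepage velocity is v_i = q/n_i, so the layer transit time is t_i = b_i·n_i / q:
  layer 1 (sandy clay): t_1 = 8.54 × 0.06 / 0.0009203 = 556.7 d
  layer 2 (fractured sandstone): t_2 = 2.04 × 0.14 / 0.0009203 = 310.3 d
Total t = Σ t_i = 867.1 days = 2.374 years.

2.37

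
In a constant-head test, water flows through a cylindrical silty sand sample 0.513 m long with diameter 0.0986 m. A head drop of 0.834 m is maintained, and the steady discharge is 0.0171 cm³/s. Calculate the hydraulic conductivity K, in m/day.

0.119

Cross-sectional area A = π·(d/2)² = π × (0.0986/2)² = 0.007636 m².
Convert discharge: 0.0171 cm³/s = 1.710e-08 m³/s.
Darcy's law rearranged: K = Q·L / (A·Δh) = 1.710e-08 × 0.513 / (0.007636 × 0.834) = 1.378e-06 m/s = 0.1190 m/day.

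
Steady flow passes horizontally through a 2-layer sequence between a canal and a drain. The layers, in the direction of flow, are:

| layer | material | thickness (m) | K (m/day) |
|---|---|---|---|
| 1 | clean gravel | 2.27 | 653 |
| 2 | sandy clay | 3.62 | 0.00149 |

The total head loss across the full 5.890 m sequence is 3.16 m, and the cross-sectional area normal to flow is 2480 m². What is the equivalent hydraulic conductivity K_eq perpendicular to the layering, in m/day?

0.00242

Flow is perpendicular to layering, so the layers act in series and the equivalent K is the thickness-weighted harmonic mean.
Total thickness L = 2.27 + 3.62 = 5.890 m.
Σ(b_i/K_i) = 2.27/653 + 3.62/0.00149 = 2430 d.
K_eq = L / Σ(b_i/K_i) = 5.890 / 2430 = 0.002424 m/day.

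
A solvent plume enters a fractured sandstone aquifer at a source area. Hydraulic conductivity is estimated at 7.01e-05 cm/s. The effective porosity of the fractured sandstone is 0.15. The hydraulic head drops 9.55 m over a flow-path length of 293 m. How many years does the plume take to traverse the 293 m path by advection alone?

61.0

Convert K: 7.01e-05 cm/s × 864 = 0.06057 m/day.
Hydraulic gradient i = Δh / L = 9.55 / 293 = 0.03259.
Darcy flux q = K · i = 0.06057 × 0.03259 = 0.001974 m/day.
Seepage velocity v = q / n_e = 0.001974 / 0.15 = 0.01316 m/day.
Travel time t = L / v = 293 / 0.01316 = 22263 days = 60.95 years.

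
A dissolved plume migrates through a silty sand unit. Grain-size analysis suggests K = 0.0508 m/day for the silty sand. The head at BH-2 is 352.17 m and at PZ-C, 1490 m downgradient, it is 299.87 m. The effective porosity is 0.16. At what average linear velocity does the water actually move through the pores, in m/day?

0.0111

Hydraulic gradient i = (352.17 − 299.87) / 1490 = 52.3 / 1490 = 0.03510.
Darcy flux q = K · i = 0.05080 × 0.03510 = 0.001783 m/day.
Seepage velocity v = q / n_e = 0.001783 / 0.16 = 0.01114 m/day.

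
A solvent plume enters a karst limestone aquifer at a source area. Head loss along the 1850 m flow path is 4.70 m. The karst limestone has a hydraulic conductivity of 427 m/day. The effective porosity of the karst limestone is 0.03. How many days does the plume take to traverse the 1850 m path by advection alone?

Hydraulic gradient i = Δh / L = 4.70 / 1850 = 0.002541.
Darcy flux q = K · i = 427.0 × 0.002541 = 1.085 m/day.
Seepage velocity v = q / n_e = 1.085 / 0.03 = 36.16 m/day.
Travel time t = L / v = 1850 / 36.16 = 51.16 days.

51.2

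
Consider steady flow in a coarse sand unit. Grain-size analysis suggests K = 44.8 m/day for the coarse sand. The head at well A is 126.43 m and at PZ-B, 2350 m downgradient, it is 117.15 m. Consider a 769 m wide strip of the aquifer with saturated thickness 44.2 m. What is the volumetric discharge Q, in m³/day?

6010

Cross-sectional area A = 769 × 44.2 = 33990 m².
Hydraulic gradient i = (126.43 − 117.15) / 2350 = 9.28 / 2350 = 0.003949.
Darcy's law: Q = K · A · i = 44.80 × 33990 × 0.003949 = 6013 m³/day.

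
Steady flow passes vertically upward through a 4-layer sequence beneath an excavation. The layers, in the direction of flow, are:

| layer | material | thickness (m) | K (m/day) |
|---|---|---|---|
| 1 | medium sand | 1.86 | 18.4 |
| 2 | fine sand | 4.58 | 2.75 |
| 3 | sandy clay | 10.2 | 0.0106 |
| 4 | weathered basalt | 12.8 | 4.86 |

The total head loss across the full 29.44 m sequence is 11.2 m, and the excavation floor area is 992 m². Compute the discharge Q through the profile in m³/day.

11.5

Flow is perpendicular to layering, so the layers act in series and the equivalent K is the thickness-weighted harmonic mean.
Total thickness L = 1.86 + 4.58 + 10.2 + 12.8 = 29.44 m.
Σ(b_i/K_i) = 1.86/18.4 + 4.58/2.75 + 10.2/0.0106 + 12.8/4.86 = 966.7 d.
K_eq = L / Σ(b_i/K_i) = 29.44 / 966.7 = 0.03046 m/day.
Q = K_eq · A · (Δh/L) = 0.03046 × 992 × (11.2/29.44) = 11.49 m³/day.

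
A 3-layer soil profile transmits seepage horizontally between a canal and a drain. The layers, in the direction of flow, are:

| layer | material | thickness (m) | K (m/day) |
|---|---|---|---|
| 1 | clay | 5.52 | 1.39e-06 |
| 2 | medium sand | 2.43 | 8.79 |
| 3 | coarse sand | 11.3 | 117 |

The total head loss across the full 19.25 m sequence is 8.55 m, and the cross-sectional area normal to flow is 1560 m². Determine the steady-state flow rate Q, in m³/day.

Flow is perpendicular to layering, so the layers act in series and the equivalent K is the thickness-weighted harmonic mean.
Total thickness L = 5.52 + 2.43 + 11.3 = 19.25 m.
Σ(b_i/K_i) = 5.52/1.39e-06 + 2.43/8.79 + 11.3/117 = 3.971e+06 d.
K_eq = L / Σ(b_i/K_i) = 19.25 / 3.971e+06 = 4.847e-06 m/day.
Q = K_eq · A · (Δh/L) = 4.847e-06 × 1560 × (8.55/19.25) = 0.003359 m³/day.

0.00336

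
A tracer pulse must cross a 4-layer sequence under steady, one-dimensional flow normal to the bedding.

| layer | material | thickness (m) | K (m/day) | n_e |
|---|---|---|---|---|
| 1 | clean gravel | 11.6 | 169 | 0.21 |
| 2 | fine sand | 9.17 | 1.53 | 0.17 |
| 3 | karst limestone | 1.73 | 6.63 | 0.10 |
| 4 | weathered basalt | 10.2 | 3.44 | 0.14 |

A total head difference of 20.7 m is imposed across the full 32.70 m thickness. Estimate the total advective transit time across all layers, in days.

With flow normal to the layers, continuity requires the same specific discharge q through every layer.
Σ(b_i/K_i) = 11.6/169 + 9.17/1.53 + 1.73/6.63 + 10.2/3.44 = 9.288 d.
q = Δh / Σ(b_i/K_i) = 20.7 / 9.288 = 2.229 m/day.
In each layer the seepage velocity is v_i = q/n_i, so the layer transit time is t_i = b_i·n_i / q:
  layer 1 (clean gravel): t_1 = 11.6 × 0.21 / 2.229 = 1.093 d
  layer 2 (fine sand): t_2 = 9.17 × 0.17 / 2.229 = 0.6995 d
  layer 3 (karst limestone): t_3 = 1.73 × 0.10 / 2.229 = 0.07763 d
  layer 4 (weathered basalt): t_4 = 10.2 × 0.14 / 2.229 = 0.6407 d
Total t = Σ t_i = 2.511 days.

2.51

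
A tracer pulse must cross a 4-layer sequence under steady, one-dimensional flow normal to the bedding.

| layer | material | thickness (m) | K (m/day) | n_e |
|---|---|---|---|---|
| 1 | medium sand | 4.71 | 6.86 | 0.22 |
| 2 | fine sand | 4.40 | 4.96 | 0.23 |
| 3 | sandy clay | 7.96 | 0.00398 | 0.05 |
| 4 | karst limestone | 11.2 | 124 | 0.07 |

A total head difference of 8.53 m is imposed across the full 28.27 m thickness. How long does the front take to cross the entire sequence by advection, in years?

With flow normal to the layers, continuity requires the same specific discharge q through every layer.
Σ(b_i/K_i) = 4.71/6.86 + 4.40/4.96 + 7.96/0.00398 + 11.2/124 = 2002 d.
q = Δh / Σ(b_i/K_i) = 8.53 / 2002 = 0.004261 m/day.
In each layer the seepage velocity is v_i = q/n_i, so the layer transit time is t_i = b_i·n_i / q:
  layer 1 (medium sand): t_1 = 4.71 × 0.22 / 0.004261 = 243.2 d
  layer 2 (fine sand): t_2 = 4.40 × 0.23 / 0.004261 = 237.5 d
  layer 3 (sandy clay): t_3 = 7.96 × 0.05 / 0.004261 = 93.40 d
  layer 4 (karst limestone): t_4 = 11.2 × 0.07 / 0.004261 = 184.0 d
Total t = Σ t_i = 758.0 days = 2.075 years.

2.08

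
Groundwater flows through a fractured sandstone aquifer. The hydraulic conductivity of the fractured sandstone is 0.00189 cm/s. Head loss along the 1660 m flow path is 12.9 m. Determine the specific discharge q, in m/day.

0.0127

Convert K: 0.00189 cm/s × 864 = 1.633 m/day.
Hydraulic gradient i = Δh / L = 12.9 / 1660 = 0.007771.
Specific discharge q = K · i = 1.633 × 0.007771 = 0.01269 m/day.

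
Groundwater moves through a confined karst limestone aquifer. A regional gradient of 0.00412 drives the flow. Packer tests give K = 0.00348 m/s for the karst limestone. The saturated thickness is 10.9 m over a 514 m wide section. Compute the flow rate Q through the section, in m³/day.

6940

Convert K: 0.00348 m/s × 86400 = 300.7 m/day.
Cross-sectional area A = 514 × 10.9 = 5603 m².
Hydraulic gradient i = 0.00412.
Darcy's law: Q = K · A · i = 300.7 × 5603 × 0.004120 = 6940 m³/day.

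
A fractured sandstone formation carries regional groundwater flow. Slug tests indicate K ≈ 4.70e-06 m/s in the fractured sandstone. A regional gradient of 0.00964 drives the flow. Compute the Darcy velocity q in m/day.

Convert K: 4.70e-06 m/s × 86400 = 0.4061 m/day.
Hydraulic gradient i = 0.00964.
Specific discharge q = K · i = 0.4061 × 0.009640 = 0.003915 m/day.

0.00391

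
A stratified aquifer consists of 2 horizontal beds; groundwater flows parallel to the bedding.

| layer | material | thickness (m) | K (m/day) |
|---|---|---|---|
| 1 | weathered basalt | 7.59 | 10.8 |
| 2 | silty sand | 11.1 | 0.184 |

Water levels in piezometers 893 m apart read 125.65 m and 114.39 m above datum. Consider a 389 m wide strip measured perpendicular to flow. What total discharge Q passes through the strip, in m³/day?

412

Flow is parallel to layering, so each bed carries its own Darcy discharge and the transmissivities add.
Σ(K_i·b_i) = 10.8×7.59 + 0.184×11.1 = 84.01 m²/day.
Hydraulic gradient i = (125.65 − 114.39) / 893 = 11.26 / 893 = 0.01261.
Q = Σ(K_i·b_i) · W · i = 84.01 × 389 × 0.01261 = 412.1 m³/day.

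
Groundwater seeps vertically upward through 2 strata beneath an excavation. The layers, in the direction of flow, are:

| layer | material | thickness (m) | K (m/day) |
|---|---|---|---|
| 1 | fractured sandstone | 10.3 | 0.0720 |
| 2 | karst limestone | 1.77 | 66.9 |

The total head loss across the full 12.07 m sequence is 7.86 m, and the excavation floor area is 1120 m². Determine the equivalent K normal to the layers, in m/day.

Flow is perpendicular to layering, so the layers act in series and the equivalent K is the thickness-weighted harmonic mean.
Total thickness L = 10.3 + 1.77 = 12.07 m.
Σ(b_i/K_i) = 10.3/0.0720 + 1.77/66.9 = 143.1 d.
K_eq = L / Σ(b_i/K_i) = 12.07 / 143.1 = 0.08436 m/day.

0.0844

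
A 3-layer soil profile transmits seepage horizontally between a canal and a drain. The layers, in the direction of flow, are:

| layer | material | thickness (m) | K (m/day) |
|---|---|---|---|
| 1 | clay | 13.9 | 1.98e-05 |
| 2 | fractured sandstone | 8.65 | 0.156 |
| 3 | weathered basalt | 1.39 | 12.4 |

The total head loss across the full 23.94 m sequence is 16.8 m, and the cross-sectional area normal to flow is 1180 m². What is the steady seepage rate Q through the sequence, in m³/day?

Flow is perpendicular to layering, so the layers act in series and the equivalent K is the thickness-weighted harmonic mean.
Total thickness L = 13.9 + 8.65 + 1.39 = 23.94 m.
Σ(b_i/K_i) = 13.9/1.98e-05 + 8.65/0.156 + 1.39/12.4 = 7.021e+05 d.
K_eq = L / Σ(b_i/K_i) = 23.94 / 7.021e+05 = 3.410e-05 m/day.
Q = K_eq · A · (Δh/L) = 3.410e-05 × 1180 × (16.8/23.94) = 0.02824 m³/day.

0.0282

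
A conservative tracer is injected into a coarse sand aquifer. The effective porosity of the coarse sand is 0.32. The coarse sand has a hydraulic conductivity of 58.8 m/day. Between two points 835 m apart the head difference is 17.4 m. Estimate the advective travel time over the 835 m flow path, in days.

Hydraulic gradient i = Δh / L = 17.4 / 835 = 0.02084.
Darcy flux q = K · i = 58.80 × 0.02084 = 1.225 m/day.
Seepage velocity v = q / n_e = 1.225 / 0.32 = 3.829 m/day.
Travel time t = L / v = 835 / 3.829 = 218.1 days.

218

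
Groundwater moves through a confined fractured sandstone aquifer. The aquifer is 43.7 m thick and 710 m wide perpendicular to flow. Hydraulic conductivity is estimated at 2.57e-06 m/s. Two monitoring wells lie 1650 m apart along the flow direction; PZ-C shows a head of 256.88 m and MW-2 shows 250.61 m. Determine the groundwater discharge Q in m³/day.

26.2

Convert K: 2.57e-06 m/s × 86400 = 0.2220 m/day.
Cross-sectional area A = 710 × 43.7 = 31027 m².
Hydraulic gradient i = (256.88 − 250.61) / 1650 = 6.27 / 1650 = 0.003800.
Darcy's law: Q = K · A · i = 0.2220 × 31027 × 0.003800 = 26.18 m³/day.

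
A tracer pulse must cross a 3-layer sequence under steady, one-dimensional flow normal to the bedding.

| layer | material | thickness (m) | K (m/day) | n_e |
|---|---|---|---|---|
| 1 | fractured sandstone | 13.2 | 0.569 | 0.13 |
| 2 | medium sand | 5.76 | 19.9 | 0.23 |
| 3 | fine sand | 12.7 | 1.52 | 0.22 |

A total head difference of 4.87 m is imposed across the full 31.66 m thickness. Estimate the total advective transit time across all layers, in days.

38.2

With flow normal to the layers, continuity requires the same specific discharge q through every layer.
Σ(b_i/K_i) = 13.2/0.569 + 5.76/19.9 + 12.7/1.52 = 31.84 d.
q = Δh / Σ(b_i/K_i) = 4.87 / 31.84 = 0.1529 m/day.
In each layer the seepage velocity is v_i = q/n_i, so the layer transit time is t_i = b_i·n_i / q:
  layer 1 (fractured sandstone): t_1 = 13.2 × 0.13 / 0.1529 = 11.22 d
  layer 2 (medium sand): t_2 = 5.76 × 0.23 / 0.1529 = 8.662 d
  layer 3 (fine sand): t_3 = 12.7 × 0.22 / 0.1529 = 18.27 d
Total t = Σ t_i = 38.15 days.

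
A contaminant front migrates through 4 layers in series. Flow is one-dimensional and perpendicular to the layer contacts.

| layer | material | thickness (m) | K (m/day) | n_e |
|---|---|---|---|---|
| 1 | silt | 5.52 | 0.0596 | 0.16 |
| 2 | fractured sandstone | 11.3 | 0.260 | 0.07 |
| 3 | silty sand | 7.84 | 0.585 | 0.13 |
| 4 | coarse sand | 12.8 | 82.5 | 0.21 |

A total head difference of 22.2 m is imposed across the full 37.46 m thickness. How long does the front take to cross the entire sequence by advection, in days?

36.3

With flow normal to the layers, continuity requires the same specific discharge q through every layer.
Σ(b_i/K_i) = 5.52/0.0596 + 11.3/0.260 + 7.84/0.585 + 12.8/82.5 = 149.6 d.
q = Δh / Σ(b_i/K_i) = 22.2 / 149.6 = 0.1484 m/day.
In each layer the seepage velocity is v_i = q/n_i, so the layer transit time is t_i = b_i·n_i / q:
  layer 1 (silt): t_1 = 5.52 × 0.16 / 0.1484 = 5.953 d
  layer 2 (fractured sandstone): t_2 = 11.3 × 0.07 / 0.1484 = 5.332 d
  layer 3 (silty sand): t_3 = 7.84 × 0.13 / 0.1484 = 6.870 d
  layer 4 (coarse sand): t_4 = 12.8 × 0.21 / 0.1484 = 18.12 d
Total t = Σ t_i = 36.27 days.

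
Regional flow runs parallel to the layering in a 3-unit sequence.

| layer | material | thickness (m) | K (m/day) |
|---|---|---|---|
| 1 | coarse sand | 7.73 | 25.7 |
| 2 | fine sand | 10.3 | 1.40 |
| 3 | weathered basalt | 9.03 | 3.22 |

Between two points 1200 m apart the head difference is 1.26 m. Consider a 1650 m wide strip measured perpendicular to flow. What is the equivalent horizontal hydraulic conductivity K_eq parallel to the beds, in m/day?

Flow is parallel to layering, so each bed carries its own Darcy discharge and the transmissivities add.
Σ(K_i·b_i) = 25.7×7.73 + 1.40×10.3 + 3.22×9.03 = 242.2 m²/day.
Total thickness b = 27.06 m, so K_eq = Σ(K_i·b_i)/b = 8.949 m/day.

8.95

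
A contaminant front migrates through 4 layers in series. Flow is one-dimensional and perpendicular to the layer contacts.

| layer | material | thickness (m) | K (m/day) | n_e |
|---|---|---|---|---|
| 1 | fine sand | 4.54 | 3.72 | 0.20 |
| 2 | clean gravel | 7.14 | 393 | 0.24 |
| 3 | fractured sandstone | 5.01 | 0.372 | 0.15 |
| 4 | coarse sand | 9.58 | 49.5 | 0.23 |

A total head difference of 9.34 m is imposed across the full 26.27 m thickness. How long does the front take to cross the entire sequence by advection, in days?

8.90

With flow normal to the layers, continuity requires the same specific discharge q through every layer.
Σ(b_i/K_i) = 4.54/3.72 + 7.14/393 + 5.01/0.372 + 9.58/49.5 = 14.90 d.
q = Δh / Σ(b_i/K_i) = 9.34 / 14.90 = 0.6269 m/day.
In each layer the seepage velocity is v_i = q/n_i, so the layer transit time is t_i = b_i·n_i / q:
  layer 1 (fine sand): t_1 = 4.54 × 0.20 / 0.6269 = 1.449 d
  layer 2 (clean gravel): t_2 = 7.14 × 0.24 / 0.6269 = 2.734 d
  layer 3 (fractured sandstone): t_3 = 5.01 × 0.15 / 0.6269 = 1.199 d
  layer 4 (coarse sand): t_4 = 9.58 × 0.23 / 0.6269 = 3.515 d
Total t = Σ t_i = 8.896 days.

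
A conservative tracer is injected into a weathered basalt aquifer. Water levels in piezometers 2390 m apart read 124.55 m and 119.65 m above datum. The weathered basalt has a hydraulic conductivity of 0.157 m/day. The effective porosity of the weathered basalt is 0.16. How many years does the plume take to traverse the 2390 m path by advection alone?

3250

Hydraulic gradient i = (124.55 − 119.65) / 2390 = 4.9 / 2390 = 0.002050.
Darcy flux q = K · i = 0.1570 × 0.002050 = 0.0003219 m/day.
Seepage velocity v = q / n_e = 0.0003219 / 0.16 = 0.002012 m/day.
Travel time t = L / v = 2390 / 0.002012 = 1.188e+06 days = 3253 years.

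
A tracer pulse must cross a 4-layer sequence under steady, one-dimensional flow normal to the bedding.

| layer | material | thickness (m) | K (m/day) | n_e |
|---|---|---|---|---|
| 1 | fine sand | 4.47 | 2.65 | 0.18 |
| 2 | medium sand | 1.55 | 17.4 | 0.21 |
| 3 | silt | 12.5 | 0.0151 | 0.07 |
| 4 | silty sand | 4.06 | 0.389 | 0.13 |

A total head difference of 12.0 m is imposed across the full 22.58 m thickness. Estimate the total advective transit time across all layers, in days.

With flow normal to the layers, continuity requires the same specific discharge q through every layer.
Σ(b_i/K_i) = 4.47/2.65 + 1.55/17.4 + 12.5/0.0151 + 4.06/0.389 = 840.0 d.
q = Δh / Σ(b_i/K_i) = 12.0 / 840.0 = 0.01429 m/day.
In each layer the seepage velocity is v_i = q/n_i, so the layer transit time is t_i = b_i·n_i / q:
  layer 1 (fine sand): t_1 = 4.47 × 0.18 / 0.01429 = 56.32 d
  layer 2 (medium sand): t_2 = 1.55 × 0.21 / 0.01429 = 22.79 d
  layer 3 (silt): t_3 = 12.5 × 0.07 / 0.01429 = 61.25 d
  layer 4 (silty sand): t_4 = 4.06 × 0.13 / 0.01429 = 36.95 d
Total t = Σ t_i = 177.3 days.

177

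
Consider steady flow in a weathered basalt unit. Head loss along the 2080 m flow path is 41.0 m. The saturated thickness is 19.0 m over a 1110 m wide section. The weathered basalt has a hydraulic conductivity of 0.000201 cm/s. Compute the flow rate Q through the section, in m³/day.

72.2

Convert K: 0.000201 cm/s × 864 = 0.1737 m/day.
Cross-sectional area A = 1110 × 19.0 = 21090 m².
Hydraulic gradient i = Δh / L = 41.0 / 2080 = 0.01971.
Darcy's law: Q = K · A · i = 0.1737 × 21090 × 0.01971 = 72.19 m³/day.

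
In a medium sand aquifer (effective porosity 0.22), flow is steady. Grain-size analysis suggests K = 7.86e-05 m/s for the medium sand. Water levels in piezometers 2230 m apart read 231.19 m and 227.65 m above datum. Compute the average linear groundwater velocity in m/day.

0.0490

Convert K: 7.86e-05 m/s × 86400 = 6.791 m/day.
Hydraulic gradient i = (231.19 − 227.65) / 2230 = 3.54 / 2230 = 0.001587.
Darcy flux q = K · i = 6.791 × 0.001587 = 0.01078 m/day.
Seepage velocity v = q / n_e = 0.01078 / 0.22 = 0.04900 m/day.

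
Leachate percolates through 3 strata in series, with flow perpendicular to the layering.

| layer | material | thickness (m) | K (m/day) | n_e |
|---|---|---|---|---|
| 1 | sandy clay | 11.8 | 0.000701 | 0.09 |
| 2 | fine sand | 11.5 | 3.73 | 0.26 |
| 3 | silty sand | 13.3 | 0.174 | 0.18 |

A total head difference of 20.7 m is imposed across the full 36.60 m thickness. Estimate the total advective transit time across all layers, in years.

With flow normal to the layers, continuity requires the same specific discharge q through every layer.
Σ(b_i/K_i) = 11.8/0.000701 + 11.5/3.73 + 13.3/0.174 = 16913 d.
q = Δh / Σ(b_i/K_i) = 20.7 / 16913 = 0.001224 m/day.
In each layer the seepage velocity is v_i = q/n_i, so the layer transit time is t_i = b_i·n_i / q:
  layer 1 (sandy clay): t_1 = 11.8 × 0.09 / 0.001224 = 867.7 d
  layer 2 (fine sand): t_2 = 11.5 × 0.26 / 0.001224 = 2443 d
  layer 3 (silty sand): t_3 = 13.3 × 0.18 / 0.001224 = 1956 d
Total t = Σ t_i = 5267 days = 14.42 years.

14.4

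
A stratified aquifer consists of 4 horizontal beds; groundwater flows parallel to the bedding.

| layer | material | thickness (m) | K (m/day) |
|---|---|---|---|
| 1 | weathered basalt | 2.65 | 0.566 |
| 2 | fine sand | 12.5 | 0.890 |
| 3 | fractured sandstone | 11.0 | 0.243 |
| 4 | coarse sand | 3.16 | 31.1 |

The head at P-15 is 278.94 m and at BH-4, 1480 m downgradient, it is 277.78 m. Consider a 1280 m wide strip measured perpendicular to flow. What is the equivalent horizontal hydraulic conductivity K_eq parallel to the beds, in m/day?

3.87

Flow is parallel to layering, so each bed carries its own Darcy discharge and the transmissivities add.
Σ(K_i·b_i) = 0.566×2.65 + 0.890×12.5 + 0.243×11.0 + 31.1×3.16 = 113.6 m²/day.
Total thickness b = 29.31 m, so K_eq = Σ(K_i·b_i)/b = 3.875 m/day.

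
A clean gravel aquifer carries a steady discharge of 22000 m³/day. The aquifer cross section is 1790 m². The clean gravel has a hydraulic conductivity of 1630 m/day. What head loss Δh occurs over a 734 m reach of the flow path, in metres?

From Q = K·A·i, i = Q / (K·A) = 22000 / (1630 × 1790) = 0.007540.
Head loss Δh = i · L = 0.007540 × 734 = 5.534 m.

5.53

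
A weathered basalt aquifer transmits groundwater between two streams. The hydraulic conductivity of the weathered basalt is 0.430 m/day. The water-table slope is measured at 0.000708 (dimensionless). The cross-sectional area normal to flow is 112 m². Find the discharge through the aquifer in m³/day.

Hydraulic gradient i = 0.000708.
Darcy's law: Q = K · A · i = 0.4300 × 112.0 × 0.0007080 = 0.03410 m³/day.

0.0341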